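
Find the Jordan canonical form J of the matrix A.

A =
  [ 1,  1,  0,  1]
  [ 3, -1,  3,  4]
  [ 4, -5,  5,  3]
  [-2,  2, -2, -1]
J_3(1) ⊕ J_1(1)

The characteristic polynomial is
  det(x·I − A) = x^4 - 4*x^3 + 6*x^2 - 4*x + 1 = (x - 1)^4

Eigenvalues and multiplicities (the geometric multiplicity of λ is n − rank(A − λI), which equals the number of Jordan blocks for λ):
  λ = 1: algebraic multiplicity = 4, geometric multiplicity = 2

Determining the block sizes for each eigenvalue:
  λ = 1: with am = 4 and gm = 2, the partition is not yet determined (e.g. several partitions of 4 into 2 parts exist). Let N = A − (1)·I. Computing rank(N^1) = 2, rank(N^2) = 1, rank(N^3) = 0; the number of blocks of size ≥ j is rank(N^{j−1}) − rank(N^j), giving [2, 1, 1]. So we have 1 block(s) of size 3, 1 block(s) of size 1 → block sizes [3, 1]

Assembling the blocks gives a Jordan form
J =
  [1, 1, 0, 0]
  [0, 1, 1, 0]
  [0, 0, 1, 0]
  [0, 0, 0, 1]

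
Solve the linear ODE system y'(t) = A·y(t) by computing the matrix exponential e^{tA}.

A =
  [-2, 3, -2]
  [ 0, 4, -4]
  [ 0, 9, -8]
e^{tA} =
  [exp(-2*t), 3*t*exp(-2*t), -2*t*exp(-2*t)]
  [0, 6*t*exp(-2*t) + exp(-2*t), -4*t*exp(-2*t)]
  [0, 9*t*exp(-2*t), -6*t*exp(-2*t) + exp(-2*t)]

Strategy: write A = P · J · P⁻¹ where J is a Jordan canonical form, so e^{tA} = P · e^{tJ} · P⁻¹, and e^{tJ} can be computed block-by-block.

A has Jordan form
J =
  [-2,  1,  0]
  [ 0, -2,  0]
  [ 0,  0, -2]
(up to reordering of blocks).

Per-block formulas:
  For a 2×2 Jordan block J_2(-2): exp(t · J_2(-2)) = e^(-2t)·(I + t·N), where N is the 2×2 nilpotent shift.
  For a 1×1 block at λ = -2: exp(t · [-2]) = [e^(-2t)].

After assembling e^{tJ} and conjugating by P, we get:

e^{tA} =
  [exp(-2*t), 3*t*exp(-2*t), -2*t*exp(-2*t)]
  [0, 6*t*exp(-2*t) + exp(-2*t), -4*t*exp(-2*t)]
  [0, 9*t*exp(-2*t), -6*t*exp(-2*t) + exp(-2*t)]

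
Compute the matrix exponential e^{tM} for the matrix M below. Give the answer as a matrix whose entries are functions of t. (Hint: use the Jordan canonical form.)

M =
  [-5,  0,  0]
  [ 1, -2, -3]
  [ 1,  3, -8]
e^{tM} =
  [exp(-5*t), 0, 0]
  [t*exp(-5*t), 3*t*exp(-5*t) + exp(-5*t), -3*t*exp(-5*t)]
  [t*exp(-5*t), 3*t*exp(-5*t), -3*t*exp(-5*t) + exp(-5*t)]

Strategy: write M = P · J · P⁻¹ where J is a Jordan canonical form, so e^{tM} = P · e^{tJ} · P⁻¹, and e^{tJ} can be computed block-by-block.

M has Jordan form
J =
  [-5,  1,  0]
  [ 0, -5,  0]
  [ 0,  0, -5]
(up to reordering of blocks).

Per-block formulas:
  For a 1×1 block at λ = -5: exp(t · [-5]) = [e^(-5t)].
  For a 2×2 Jordan block J_2(-5): exp(t · J_2(-5)) = e^(-5t)·(I + t·N), where N is the 2×2 nilpotent shift.

After assembling e^{tJ} and conjugating by P, we get:

e^{tM} =
  [exp(-5*t), 0, 0]
  [t*exp(-5*t), 3*t*exp(-5*t) + exp(-5*t), -3*t*exp(-5*t)]
  [t*exp(-5*t), 3*t*exp(-5*t), -3*t*exp(-5*t) + exp(-5*t)]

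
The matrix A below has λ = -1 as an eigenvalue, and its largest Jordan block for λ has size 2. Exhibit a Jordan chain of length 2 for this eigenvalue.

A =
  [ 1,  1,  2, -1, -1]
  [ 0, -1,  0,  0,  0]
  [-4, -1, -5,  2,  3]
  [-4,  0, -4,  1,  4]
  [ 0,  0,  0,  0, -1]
A Jordan chain for λ = -1 of length 2:
v_1 = (2, 0, -4, -4, 0)ᵀ
v_2 = (1, 0, 0, 0, 0)ᵀ

Let N = A − (-1)·I. We want v_2 with N^2 v_2 = 0 but N^1 v_2 ≠ 0; then v_{j-1} := N · v_j for j = 2, …, 2.

Pick v_2 = (1, 0, 0, 0, 0)ᵀ.
Then v_1 = N · v_2 = (2, 0, -4, -4, 0)ᵀ.

Sanity check: (A − (-1)·I) v_1 = (0, 0, 0, 0, 0)ᵀ = 0. ✓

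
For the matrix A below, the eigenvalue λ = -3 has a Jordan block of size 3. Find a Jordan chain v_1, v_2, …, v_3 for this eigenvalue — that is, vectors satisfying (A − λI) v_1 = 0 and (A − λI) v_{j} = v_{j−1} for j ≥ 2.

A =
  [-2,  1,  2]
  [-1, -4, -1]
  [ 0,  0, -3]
A Jordan chain for λ = -3 of length 3:
v_1 = (1, -1, 0)ᵀ
v_2 = (2, -1, 0)ᵀ
v_3 = (0, 0, 1)ᵀ

Let N = A − (-3)·I. We want v_3 with N^3 v_3 = 0 but N^2 v_3 ≠ 0; then v_{j-1} := N · v_j for j = 3, …, 2.

Pick v_3 = (0, 0, 1)ᵀ.
Then v_2 = N · v_3 = (2, -1, 0)ᵀ.
Then v_1 = N · v_2 = (1, -1, 0)ᵀ.

Sanity check: (A − (-3)·I) v_1 = (0, 0, 0)ᵀ = 0. ✓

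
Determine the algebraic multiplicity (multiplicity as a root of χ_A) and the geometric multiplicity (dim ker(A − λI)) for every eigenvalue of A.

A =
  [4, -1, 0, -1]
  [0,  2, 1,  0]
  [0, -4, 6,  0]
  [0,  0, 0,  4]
λ = 4: alg = 4, geom = 2

Step 1 — factor the characteristic polynomial to read off the algebraic multiplicities:
  χ_A(x) = (x - 4)^4

Step 2 — compute geometric multiplicities via the rank-nullity identity g(λ) = n − rank(A − λI):
  rank(A − (4)·I) = 2, so dim ker(A − (4)·I) = n − 2 = 2

Summary:
  λ = 4: algebraic multiplicity = 4, geometric multiplicity = 2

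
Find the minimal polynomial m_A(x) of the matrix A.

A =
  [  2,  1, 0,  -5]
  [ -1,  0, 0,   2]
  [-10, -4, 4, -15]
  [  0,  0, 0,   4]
x^4 - 10*x^3 + 33*x^2 - 40*x + 16

The characteristic polynomial is χ_A(x) = (x - 4)^2*(x - 1)^2, so the eigenvalues are known. The minimal polynomial is
  m_A(x) = Π_λ (x − λ)^{k_λ}
where k_λ is the size of the *largest* Jordan block for λ (equivalently, the smallest k with (A − λI)^k v = 0 for every generalised eigenvector v of λ).

  λ = 1: largest Jordan block has size 2, contributing (x − 1)^2
  λ = 4: largest Jordan block has size 2, contributing (x − 4)^2

So m_A(x) = (x - 4)^2*(x - 1)^2 = x^4 - 10*x^3 + 33*x^2 - 40*x + 16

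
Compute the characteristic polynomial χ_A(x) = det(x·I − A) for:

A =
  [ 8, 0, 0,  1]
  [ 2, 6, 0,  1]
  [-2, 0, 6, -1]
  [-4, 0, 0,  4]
x^4 - 24*x^3 + 216*x^2 - 864*x + 1296

Expanding det(x·I − A) (e.g. by cofactor expansion or by noting that A is similar to its Jordan form J, which has the same characteristic polynomial as A) gives
  χ_A(x) = x^4 - 24*x^3 + 216*x^2 - 864*x + 1296
which factors as (x - 6)^4. The eigenvalues (with algebraic multiplicities) are λ = 6 with multiplicity 4.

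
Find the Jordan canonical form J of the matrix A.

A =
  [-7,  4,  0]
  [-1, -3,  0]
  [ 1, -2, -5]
J_2(-5) ⊕ J_1(-5)

The characteristic polynomial is
  det(x·I − A) = x^3 + 15*x^2 + 75*x + 125 = (x + 5)^3

Eigenvalues and multiplicities (the geometric multiplicity of λ is n − rank(A − λI), which equals the number of Jordan blocks for λ):
  λ = -5: algebraic multiplicity = 3, geometric multiplicity = 2

Determining the block sizes for each eigenvalue:
  λ = -5: 2 blocks summing to 3 forces exactly one block of size 2 and the rest size 1 → block sizes [2, 1]

Assembling the blocks gives a Jordan form
J =
  [-5,  1,  0]
  [ 0, -5,  0]
  [ 0,  0, -5]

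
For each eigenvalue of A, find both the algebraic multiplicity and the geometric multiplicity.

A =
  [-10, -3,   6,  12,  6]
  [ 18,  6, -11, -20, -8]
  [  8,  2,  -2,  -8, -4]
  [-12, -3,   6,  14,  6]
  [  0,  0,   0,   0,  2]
λ = 2: alg = 5, geom = 3

Step 1 — factor the characteristic polynomial to read off the algebraic multiplicities:
  χ_A(x) = (x - 2)^5

Step 2 — compute geometric multiplicities via the rank-nullity identity g(λ) = n − rank(A − λI):
  rank(A − (2)·I) = 2, so dim ker(A − (2)·I) = n − 2 = 3

Summary:
  λ = 2: algebraic multiplicity = 5, geometric multiplicity = 3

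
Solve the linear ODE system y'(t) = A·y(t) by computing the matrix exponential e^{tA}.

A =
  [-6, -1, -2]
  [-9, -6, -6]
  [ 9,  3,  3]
e^{tA} =
  [-3*t*exp(-3*t) + exp(-3*t), -t*exp(-3*t), -2*t*exp(-3*t)]
  [-9*t*exp(-3*t), -3*t*exp(-3*t) + exp(-3*t), -6*t*exp(-3*t)]
  [9*t*exp(-3*t), 3*t*exp(-3*t), 6*t*exp(-3*t) + exp(-3*t)]

Strategy: write A = P · J · P⁻¹ where J is a Jordan canonical form, so e^{tA} = P · e^{tJ} · P⁻¹, and e^{tJ} can be computed block-by-block.

A has Jordan form
J =
  [-3,  1,  0]
  [ 0, -3,  0]
  [ 0,  0, -3]
(up to reordering of blocks).

Per-block formulas:
  For a 1×1 block at λ = -3: exp(t · [-3]) = [e^(-3t)].
  For a 2×2 Jordan block J_2(-3): exp(t · J_2(-3)) = e^(-3t)·(I + t·N), where N is the 2×2 nilpotent shift.

After assembling e^{tJ} and conjugating by P, we get:

e^{tA} =
  [-3*t*exp(-3*t) + exp(-3*t), -t*exp(-3*t), -2*t*exp(-3*t)]
  [-9*t*exp(-3*t), -3*t*exp(-3*t) + exp(-3*t), -6*t*exp(-3*t)]
  [9*t*exp(-3*t), 3*t*exp(-3*t), 6*t*exp(-3*t) + exp(-3*t)]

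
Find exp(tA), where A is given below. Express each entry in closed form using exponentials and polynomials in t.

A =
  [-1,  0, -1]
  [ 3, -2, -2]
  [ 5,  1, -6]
e^{tA} =
  [-t^2*exp(-3*t)/2 + 2*t*exp(-3*t) + exp(-3*t), -t^2*exp(-3*t)/2, t^2*exp(-3*t)/2 - t*exp(-3*t)]
  [-t^2*exp(-3*t)/2 + 3*t*exp(-3*t), -t^2*exp(-3*t)/2 + t*exp(-3*t) + exp(-3*t), t^2*exp(-3*t)/2 - 2*t*exp(-3*t)]
  [-t^2*exp(-3*t) + 5*t*exp(-3*t), -t^2*exp(-3*t) + t*exp(-3*t), t^2*exp(-3*t) - 3*t*exp(-3*t) + exp(-3*t)]

Strategy: write A = P · J · P⁻¹ where J is a Jordan canonical form, so e^{tA} = P · e^{tJ} · P⁻¹, and e^{tJ} can be computed block-by-block.

A has Jordan form
J =
  [-3,  1,  0]
  [ 0, -3,  1]
  [ 0,  0, -3]
(up to reordering of blocks).

Per-block formulas:
  For a 3×3 Jordan block J_3(-3): exp(t · J_3(-3)) = e^(-3t)·(I + t·N + (t^2/2)·N^2), where N is the 3×3 nilpotent shift.

After assembling e^{tJ} and conjugating by P, we get:

e^{tA} =
  [-t^2*exp(-3*t)/2 + 2*t*exp(-3*t) + exp(-3*t), -t^2*exp(-3*t)/2, t^2*exp(-3*t)/2 - t*exp(-3*t)]
  [-t^2*exp(-3*t)/2 + 3*t*exp(-3*t), -t^2*exp(-3*t)/2 + t*exp(-3*t) + exp(-3*t), t^2*exp(-3*t)/2 - 2*t*exp(-3*t)]
  [-t^2*exp(-3*t) + 5*t*exp(-3*t), -t^2*exp(-3*t) + t*exp(-3*t), t^2*exp(-3*t) - 3*t*exp(-3*t) + exp(-3*t)]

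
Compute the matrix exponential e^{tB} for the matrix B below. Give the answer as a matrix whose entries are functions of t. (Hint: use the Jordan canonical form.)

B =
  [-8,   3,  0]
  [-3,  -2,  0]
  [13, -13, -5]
e^{tB} =
  [-3*t*exp(-5*t) + exp(-5*t), 3*t*exp(-5*t), 0]
  [-3*t*exp(-5*t), 3*t*exp(-5*t) + exp(-5*t), 0]
  [13*t*exp(-5*t), -13*t*exp(-5*t), exp(-5*t)]

Strategy: write B = P · J · P⁻¹ where J is a Jordan canonical form, so e^{tB} = P · e^{tJ} · P⁻¹, and e^{tJ} can be computed block-by-block.

B has Jordan form
J =
  [-5,  1,  0]
  [ 0, -5,  0]
  [ 0,  0, -5]
(up to reordering of blocks).

Per-block formulas:
  For a 1×1 block at λ = -5: exp(t · [-5]) = [e^(-5t)].
  For a 2×2 Jordan block J_2(-5): exp(t · J_2(-5)) = e^(-5t)·(I + t·N), where N is the 2×2 nilpotent shift.

After assembling e^{tJ} and conjugating by P, we get:

e^{tB} =
  [-3*t*exp(-5*t) + exp(-5*t), 3*t*exp(-5*t), 0]
  [-3*t*exp(-5*t), 3*t*exp(-5*t) + exp(-5*t), 0]
  [13*t*exp(-5*t), -13*t*exp(-5*t), exp(-5*t)]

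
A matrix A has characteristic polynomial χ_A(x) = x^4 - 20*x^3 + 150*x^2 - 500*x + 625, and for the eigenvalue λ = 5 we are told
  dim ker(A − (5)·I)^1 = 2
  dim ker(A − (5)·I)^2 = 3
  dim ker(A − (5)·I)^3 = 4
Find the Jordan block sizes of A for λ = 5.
Block sizes for λ = 5: [3, 1]

From the dimensions of kernels of powers, the number of Jordan blocks of size at least j is d_j − d_{j−1} where d_j = dim ker(N^j) (with d_0 = 0). Computing the differences gives [2, 1, 1].
The number of blocks of size exactly k is (#blocks of size ≥ k) − (#blocks of size ≥ k + 1), so the partition is: 1 block(s) of size 1, 1 block(s) of size 3.
In nonincreasing order the block sizes are [3, 1].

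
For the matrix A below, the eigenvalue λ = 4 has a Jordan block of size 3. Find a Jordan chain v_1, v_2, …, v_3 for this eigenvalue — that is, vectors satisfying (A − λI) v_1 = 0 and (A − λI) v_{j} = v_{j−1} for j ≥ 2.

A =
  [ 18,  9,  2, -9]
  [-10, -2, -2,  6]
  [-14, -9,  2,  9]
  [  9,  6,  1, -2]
A Jordan chain for λ = 4 of length 3:
v_1 = (-3, 2, 3, -2)ᵀ
v_2 = (14, -10, -14, 9)ᵀ
v_3 = (1, 0, 0, 0)ᵀ

Let N = A − (4)·I. We want v_3 with N^3 v_3 = 0 but N^2 v_3 ≠ 0; then v_{j-1} := N · v_j for j = 3, …, 2.

Pick v_3 = (1, 0, 0, 0)ᵀ.
Then v_2 = N · v_3 = (14, -10, -14, 9)ᵀ.
Then v_1 = N · v_2 = (-3, 2, 3, -2)ᵀ.

Sanity check: (A − (4)·I) v_1 = (0, 0, 0, 0)ᵀ = 0. ✓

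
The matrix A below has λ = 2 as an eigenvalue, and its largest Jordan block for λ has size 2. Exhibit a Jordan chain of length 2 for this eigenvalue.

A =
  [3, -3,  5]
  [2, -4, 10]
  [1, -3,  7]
A Jordan chain for λ = 2 of length 2:
v_1 = (1, 2, 1)ᵀ
v_2 = (1, 0, 0)ᵀ

Let N = A − (2)·I. We want v_2 with N^2 v_2 = 0 but N^1 v_2 ≠ 0; then v_{j-1} := N · v_j for j = 2, …, 2.

Pick v_2 = (1, 0, 0)ᵀ.
Then v_1 = N · v_2 = (1, 2, 1)ᵀ.

Sanity check: (A − (2)·I) v_1 = (0, 0, 0)ᵀ = 0. ✓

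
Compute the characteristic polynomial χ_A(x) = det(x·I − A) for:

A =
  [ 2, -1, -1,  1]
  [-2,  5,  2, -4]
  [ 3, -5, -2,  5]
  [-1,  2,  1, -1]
x^4 - 4*x^3 + 6*x^2 - 4*x + 1

Expanding det(x·I − A) (e.g. by cofactor expansion or by noting that A is similar to its Jordan form J, which has the same characteristic polynomial as A) gives
  χ_A(x) = x^4 - 4*x^3 + 6*x^2 - 4*x + 1
which factors as (x - 1)^4. The eigenvalues (with algebraic multiplicities) are λ = 1 with multiplicity 4.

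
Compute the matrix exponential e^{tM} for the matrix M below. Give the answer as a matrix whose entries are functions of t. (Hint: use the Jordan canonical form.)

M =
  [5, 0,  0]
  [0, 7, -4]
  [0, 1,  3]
e^{tM} =
  [exp(5*t), 0, 0]
  [0, 2*t*exp(5*t) + exp(5*t), -4*t*exp(5*t)]
  [0, t*exp(5*t), -2*t*exp(5*t) + exp(5*t)]

Strategy: write M = P · J · P⁻¹ where J is a Jordan canonical form, so e^{tM} = P · e^{tJ} · P⁻¹, and e^{tJ} can be computed block-by-block.

M has Jordan form
J =
  [5, 1, 0]
  [0, 5, 0]
  [0, 0, 5]
(up to reordering of blocks).

Per-block formulas:
  For a 2×2 Jordan block J_2(5): exp(t · J_2(5)) = e^(5t)·(I + t·N), where N is the 2×2 nilpotent shift.
  For a 1×1 block at λ = 5: exp(t · [5]) = [e^(5t)].

After assembling e^{tJ} and conjugating by P, we get:

e^{tM} =
  [exp(5*t), 0, 0]
  [0, 2*t*exp(5*t) + exp(5*t), -4*t*exp(5*t)]
  [0, t*exp(5*t), -2*t*exp(5*t) + exp(5*t)]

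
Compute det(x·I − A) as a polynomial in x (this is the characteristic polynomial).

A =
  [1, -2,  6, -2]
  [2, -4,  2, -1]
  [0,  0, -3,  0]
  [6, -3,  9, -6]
x^4 + 12*x^3 + 54*x^2 + 108*x + 81

Expanding det(x·I − A) (e.g. by cofactor expansion or by noting that A is similar to its Jordan form J, which has the same characteristic polynomial as A) gives
  χ_A(x) = x^4 + 12*x^3 + 54*x^2 + 108*x + 81
which factors as (x + 3)^4. The eigenvalues (with algebraic multiplicities) are λ = -3 with multiplicity 4.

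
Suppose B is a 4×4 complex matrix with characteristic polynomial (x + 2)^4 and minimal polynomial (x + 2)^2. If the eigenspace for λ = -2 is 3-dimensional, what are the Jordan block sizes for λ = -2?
Block sizes for λ = -2: [2, 1, 1]

Step 1 — from the characteristic polynomial, algebraic multiplicity of λ = -2 is 4. From dim ker(B − (-2)·I) = 3, there are exactly 3 Jordan blocks for λ = -2.
Step 2 — from the minimal polynomial, the factor (x + 2)^2 tells us the largest block for λ = -2 has size 2.
Step 3 — with total size 4, 3 blocks, and largest block 2, the block sizes (in nonincreasing order) are [2, 1, 1].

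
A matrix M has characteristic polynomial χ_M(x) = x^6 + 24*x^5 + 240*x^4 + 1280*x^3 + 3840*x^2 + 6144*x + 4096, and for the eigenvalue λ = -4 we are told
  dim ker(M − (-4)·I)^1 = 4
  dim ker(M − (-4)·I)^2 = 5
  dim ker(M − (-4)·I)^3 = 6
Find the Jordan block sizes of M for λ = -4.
Block sizes for λ = -4: [3, 1, 1, 1]

From the dimensions of kernels of powers, the number of Jordan blocks of size at least j is d_j − d_{j−1} where d_j = dim ker(N^j) (with d_0 = 0). Computing the differences gives [4, 1, 1].
The number of blocks of size exactly k is (#blocks of size ≥ k) − (#blocks of size ≥ k + 1), so the partition is: 3 block(s) of size 1, 1 block(s) of size 3.
In nonincreasing order the block sizes are [3, 1, 1, 1].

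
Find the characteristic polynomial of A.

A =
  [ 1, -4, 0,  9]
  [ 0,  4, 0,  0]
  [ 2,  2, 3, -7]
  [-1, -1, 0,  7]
x^4 - 15*x^3 + 84*x^2 - 208*x + 192

Expanding det(x·I − A) (e.g. by cofactor expansion or by noting that A is similar to its Jordan form J, which has the same characteristic polynomial as A) gives
  χ_A(x) = x^4 - 15*x^3 + 84*x^2 - 208*x + 192
which factors as (x - 4)^3*(x - 3). The eigenvalues (with algebraic multiplicities) are λ = 3 with multiplicity 1, λ = 4 with multiplicity 3.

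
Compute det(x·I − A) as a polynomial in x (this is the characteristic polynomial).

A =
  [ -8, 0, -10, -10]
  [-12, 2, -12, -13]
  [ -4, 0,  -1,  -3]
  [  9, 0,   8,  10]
x^4 - 3*x^3 - 6*x^2 + 28*x - 24

Expanding det(x·I − A) (e.g. by cofactor expansion or by noting that A is similar to its Jordan form J, which has the same characteristic polynomial as A) gives
  χ_A(x) = x^4 - 3*x^3 - 6*x^2 + 28*x - 24
which factors as (x - 2)^3*(x + 3). The eigenvalues (with algebraic multiplicities) are λ = -3 with multiplicity 1, λ = 2 with multiplicity 3.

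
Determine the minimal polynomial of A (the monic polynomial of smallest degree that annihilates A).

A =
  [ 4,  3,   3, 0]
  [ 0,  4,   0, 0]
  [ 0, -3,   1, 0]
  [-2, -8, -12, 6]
x^3 - 11*x^2 + 34*x - 24

The characteristic polynomial is χ_A(x) = (x - 6)*(x - 4)^2*(x - 1), so the eigenvalues are known. The minimal polynomial is
  m_A(x) = Π_λ (x − λ)^{k_λ}
where k_λ is the size of the *largest* Jordan block for λ (equivalently, the smallest k with (A − λI)^k v = 0 for every generalised eigenvector v of λ).

  λ = 1: largest Jordan block has size 1, contributing (x − 1)
  λ = 4: largest Jordan block has size 1, contributing (x − 4)
  λ = 6: largest Jordan block has size 1, contributing (x − 6)

So m_A(x) = (x - 6)*(x - 4)*(x - 1) = x^3 - 11*x^2 + 34*x - 24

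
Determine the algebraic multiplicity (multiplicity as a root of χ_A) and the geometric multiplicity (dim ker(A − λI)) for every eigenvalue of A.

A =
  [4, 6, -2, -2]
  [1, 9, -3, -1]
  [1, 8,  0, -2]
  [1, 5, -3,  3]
λ = 4: alg = 4, geom = 2

Step 1 — factor the characteristic polynomial to read off the algebraic multiplicities:
  χ_A(x) = (x - 4)^4

Step 2 — compute geometric multiplicities via the rank-nullity identity g(λ) = n − rank(A − λI):
  rank(A − (4)·I) = 2, so dim ker(A − (4)·I) = n − 2 = 2

Summary:
  λ = 4: algebraic multiplicity = 4, geometric multiplicity = 2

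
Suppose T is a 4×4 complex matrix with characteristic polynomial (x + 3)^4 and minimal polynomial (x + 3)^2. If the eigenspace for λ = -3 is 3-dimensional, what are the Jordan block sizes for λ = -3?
Block sizes for λ = -3: [2, 1, 1]

Step 1 — from the characteristic polynomial, algebraic multiplicity of λ = -3 is 4. From dim ker(T − (-3)·I) = 3, there are exactly 3 Jordan blocks for λ = -3.
Step 2 — from the minimal polynomial, the factor (x + 3)^2 tells us the largest block for λ = -3 has size 2.
Step 3 — with total size 4, 3 blocks, and largest block 2, the block sizes (in nonincreasing order) are [2, 1, 1].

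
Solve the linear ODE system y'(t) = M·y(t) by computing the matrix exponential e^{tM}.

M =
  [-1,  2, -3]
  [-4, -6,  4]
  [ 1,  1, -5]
e^{tM} =
  [-t^2*exp(-4*t) + 3*t*exp(-4*t) + exp(-4*t), -t^2*exp(-4*t)/2 + 2*t*exp(-4*t), t^2*exp(-4*t) - 3*t*exp(-4*t)]
  [-4*t*exp(-4*t), -2*t*exp(-4*t) + exp(-4*t), 4*t*exp(-4*t)]
  [-t^2*exp(-4*t) + t*exp(-4*t), -t^2*exp(-4*t)/2 + t*exp(-4*t), t^2*exp(-4*t) - t*exp(-4*t) + exp(-4*t)]

Strategy: write M = P · J · P⁻¹ where J is a Jordan canonical form, so e^{tM} = P · e^{tJ} · P⁻¹, and e^{tJ} can be computed block-by-block.

M has Jordan form
J =
  [-4,  1,  0]
  [ 0, -4,  1]
  [ 0,  0, -4]
(up to reordering of blocks).

Per-block formulas:
  For a 3×3 Jordan block J_3(-4): exp(t · J_3(-4)) = e^(-4t)·(I + t·N + (t^2/2)·N^2), where N is the 3×3 nilpotent shift.

After assembling e^{tJ} and conjugating by P, we get:

e^{tM} =
  [-t^2*exp(-4*t) + 3*t*exp(-4*t) + exp(-4*t), -t^2*exp(-4*t)/2 + 2*t*exp(-4*t), t^2*exp(-4*t) - 3*t*exp(-4*t)]
  [-4*t*exp(-4*t), -2*t*exp(-4*t) + exp(-4*t), 4*t*exp(-4*t)]
  [-t^2*exp(-4*t) + t*exp(-4*t), -t^2*exp(-4*t)/2 + t*exp(-4*t), t^2*exp(-4*t) - t*exp(-4*t) + exp(-4*t)]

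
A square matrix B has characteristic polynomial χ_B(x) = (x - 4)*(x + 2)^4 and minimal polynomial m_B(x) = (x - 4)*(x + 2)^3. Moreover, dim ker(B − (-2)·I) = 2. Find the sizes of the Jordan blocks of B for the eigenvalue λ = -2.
Block sizes for λ = -2: [3, 1]

Step 1 — from the characteristic polynomial, algebraic multiplicity of λ = -2 is 4. From dim ker(B − (-2)·I) = 2, there are exactly 2 Jordan blocks for λ = -2.
Step 2 — from the minimal polynomial, the factor (x + 2)^3 tells us the largest block for λ = -2 has size 3.
Step 3 — with total size 4, 2 blocks, and largest block 3, the block sizes (in nonincreasing order) are [3, 1].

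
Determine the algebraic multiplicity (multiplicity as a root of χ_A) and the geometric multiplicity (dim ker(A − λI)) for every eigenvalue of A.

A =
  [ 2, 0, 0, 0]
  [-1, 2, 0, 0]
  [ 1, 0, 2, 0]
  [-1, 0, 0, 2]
λ = 2: alg = 4, geom = 3

Step 1 — factor the characteristic polynomial to read off the algebraic multiplicities:
  χ_A(x) = (x - 2)^4

Step 2 — compute geometric multiplicities via the rank-nullity identity g(λ) = n − rank(A − λI):
  rank(A − (2)·I) = 1, so dim ker(A − (2)·I) = n − 1 = 3

Summary:
  λ = 2: algebraic multiplicity = 4, geometric multiplicity = 3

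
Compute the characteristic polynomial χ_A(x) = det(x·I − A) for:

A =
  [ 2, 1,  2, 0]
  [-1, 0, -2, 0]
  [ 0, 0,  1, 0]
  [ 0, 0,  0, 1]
x^4 - 4*x^3 + 6*x^2 - 4*x + 1

Expanding det(x·I − A) (e.g. by cofactor expansion or by noting that A is similar to its Jordan form J, which has the same characteristic polynomial as A) gives
  χ_A(x) = x^4 - 4*x^3 + 6*x^2 - 4*x + 1
which factors as (x - 1)^4. The eigenvalues (with algebraic multiplicities) are λ = 1 with multiplicity 4.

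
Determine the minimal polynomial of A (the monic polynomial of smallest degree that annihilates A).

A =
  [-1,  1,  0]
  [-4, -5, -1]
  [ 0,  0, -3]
x^3 + 9*x^2 + 27*x + 27

The characteristic polynomial is χ_A(x) = (x + 3)^3, so the eigenvalues are known. The minimal polynomial is
  m_A(x) = Π_λ (x − λ)^{k_λ}
where k_λ is the size of the *largest* Jordan block for λ (equivalently, the smallest k with (A − λI)^k v = 0 for every generalised eigenvector v of λ).

  λ = -3: largest Jordan block has size 3, contributing (x + 3)^3

So m_A(x) = (x + 3)^3 = x^3 + 9*x^2 + 27*x + 27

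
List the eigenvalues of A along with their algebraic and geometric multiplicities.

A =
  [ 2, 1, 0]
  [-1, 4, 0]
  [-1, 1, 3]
λ = 3: alg = 3, geom = 2

Step 1 — factor the characteristic polynomial to read off the algebraic multiplicities:
  χ_A(x) = (x - 3)^3

Step 2 — compute geometric multiplicities via the rank-nullity identity g(λ) = n − rank(A − λI):
  rank(A − (3)·I) = 1, so dim ker(A − (3)·I) = n − 1 = 2

Summary:
  λ = 3: algebraic multiplicity = 3, geometric multiplicity = 2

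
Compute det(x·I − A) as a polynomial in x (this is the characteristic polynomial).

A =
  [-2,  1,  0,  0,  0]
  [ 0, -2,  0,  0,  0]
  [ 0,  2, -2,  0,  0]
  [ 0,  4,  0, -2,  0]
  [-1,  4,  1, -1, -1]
x^5 + 9*x^4 + 32*x^3 + 56*x^2 + 48*x + 16

Expanding det(x·I − A) (e.g. by cofactor expansion or by noting that A is similar to its Jordan form J, which has the same characteristic polynomial as A) gives
  χ_A(x) = x^5 + 9*x^4 + 32*x^3 + 56*x^2 + 48*x + 16
which factors as (x + 1)*(x + 2)^4. The eigenvalues (with algebraic multiplicities) are λ = -2 with multiplicity 4, λ = -1 with multiplicity 1.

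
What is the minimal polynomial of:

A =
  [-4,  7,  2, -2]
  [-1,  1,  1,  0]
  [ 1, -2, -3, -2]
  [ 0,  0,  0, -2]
x^3 + 6*x^2 + 12*x + 8

The characteristic polynomial is χ_A(x) = (x + 2)^4, so the eigenvalues are known. The minimal polynomial is
  m_A(x) = Π_λ (x − λ)^{k_λ}
where k_λ is the size of the *largest* Jordan block for λ (equivalently, the smallest k with (A − λI)^k v = 0 for every generalised eigenvector v of λ).

  λ = -2: largest Jordan block has size 3, contributing (x + 2)^3

So m_A(x) = (x + 2)^3 = x^3 + 6*x^2 + 12*x + 8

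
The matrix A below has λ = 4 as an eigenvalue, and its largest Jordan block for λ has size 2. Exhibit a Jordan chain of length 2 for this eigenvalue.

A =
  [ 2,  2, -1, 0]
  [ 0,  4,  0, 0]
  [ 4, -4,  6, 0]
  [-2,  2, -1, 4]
A Jordan chain for λ = 4 of length 2:
v_1 = (-2, 0, 4, -2)ᵀ
v_2 = (1, 0, 0, 0)ᵀ

Let N = A − (4)·I. We want v_2 with N^2 v_2 = 0 but N^1 v_2 ≠ 0; then v_{j-1} := N · v_j for j = 2, …, 2.

Pick v_2 = (1, 0, 0, 0)ᵀ.
Then v_1 = N · v_2 = (-2, 0, 4, -2)ᵀ.

Sanity check: (A − (4)·I) v_1 = (0, 0, 0, 0)ᵀ = 0. ✓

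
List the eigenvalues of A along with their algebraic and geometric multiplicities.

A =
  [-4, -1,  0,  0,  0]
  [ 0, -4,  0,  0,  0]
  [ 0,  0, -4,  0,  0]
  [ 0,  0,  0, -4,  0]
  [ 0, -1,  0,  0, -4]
λ = -4: alg = 5, geom = 4

Step 1 — factor the characteristic polynomial to read off the algebraic multiplicities:
  χ_A(x) = (x + 4)^5

Step 2 — compute geometric multiplicities via the rank-nullity identity g(λ) = n − rank(A − λI):
  rank(A − (-4)·I) = 1, so dim ker(A − (-4)·I) = n − 1 = 4

Summary:
  λ = -4: algebraic multiplicity = 5, geometric multiplicity = 4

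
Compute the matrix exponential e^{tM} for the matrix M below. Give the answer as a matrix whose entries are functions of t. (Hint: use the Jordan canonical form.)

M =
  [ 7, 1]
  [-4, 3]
e^{tM} =
  [2*t*exp(5*t) + exp(5*t), t*exp(5*t)]
  [-4*t*exp(5*t), -2*t*exp(5*t) + exp(5*t)]

Strategy: write M = P · J · P⁻¹ where J is a Jordan canonical form, so e^{tM} = P · e^{tJ} · P⁻¹, and e^{tJ} can be computed block-by-block.

M has Jordan form
J =
  [5, 1]
  [0, 5]
(up to reordering of blocks).

Per-block formulas:
  For a 2×2 Jordan block J_2(5): exp(t · J_2(5)) = e^(5t)·(I + t·N), where N is the 2×2 nilpotent shift.

After assembling e^{tJ} and conjugating by P, we get:

e^{tM} =
  [2*t*exp(5*t) + exp(5*t), t*exp(5*t)]
  [-4*t*exp(5*t), -2*t*exp(5*t) + exp(5*t)]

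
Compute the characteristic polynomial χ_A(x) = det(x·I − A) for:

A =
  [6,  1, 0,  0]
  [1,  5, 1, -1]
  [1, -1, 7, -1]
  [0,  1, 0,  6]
x^4 - 24*x^3 + 216*x^2 - 864*x + 1296

Expanding det(x·I − A) (e.g. by cofactor expansion or by noting that A is similar to its Jordan form J, which has the same characteristic polynomial as A) gives
  χ_A(x) = x^4 - 24*x^3 + 216*x^2 - 864*x + 1296
which factors as (x - 6)^4. The eigenvalues (with algebraic multiplicities) are λ = 6 with multiplicity 4.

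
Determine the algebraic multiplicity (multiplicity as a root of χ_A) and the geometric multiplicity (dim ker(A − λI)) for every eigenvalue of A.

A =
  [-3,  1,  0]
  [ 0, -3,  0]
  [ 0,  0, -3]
λ = -3: alg = 3, geom = 2

Step 1 — factor the characteristic polynomial to read off the algebraic multiplicities:
  χ_A(x) = (x + 3)^3

Step 2 — compute geometric multiplicities via the rank-nullity identity g(λ) = n − rank(A − λI):
  rank(A − (-3)·I) = 1, so dim ker(A − (-3)·I) = n − 1 = 2

Summary:
  λ = -3: algebraic multiplicity = 3, geometric multiplicity = 2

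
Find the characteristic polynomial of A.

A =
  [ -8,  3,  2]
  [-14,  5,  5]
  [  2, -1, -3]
x^3 + 6*x^2 + 12*x + 8

Expanding det(x·I − A) (e.g. by cofactor expansion or by noting that A is similar to its Jordan form J, which has the same characteristic polynomial as A) gives
  χ_A(x) = x^3 + 6*x^2 + 12*x + 8
which factors as (x + 2)^3. The eigenvalues (with algebraic multiplicities) are λ = -2 with multiplicity 3.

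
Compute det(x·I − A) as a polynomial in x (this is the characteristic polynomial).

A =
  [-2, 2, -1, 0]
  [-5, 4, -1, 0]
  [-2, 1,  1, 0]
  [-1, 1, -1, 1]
x^4 - 4*x^3 + 6*x^2 - 4*x + 1

Expanding det(x·I − A) (e.g. by cofactor expansion or by noting that A is similar to its Jordan form J, which has the same characteristic polynomial as A) gives
  χ_A(x) = x^4 - 4*x^3 + 6*x^2 - 4*x + 1
which factors as (x - 1)^4. The eigenvalues (with algebraic multiplicities) are λ = 1 with multiplicity 4.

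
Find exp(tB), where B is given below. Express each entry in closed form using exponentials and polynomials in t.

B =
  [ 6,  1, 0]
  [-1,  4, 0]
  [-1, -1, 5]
e^{tB} =
  [t*exp(5*t) + exp(5*t), t*exp(5*t), 0]
  [-t*exp(5*t), -t*exp(5*t) + exp(5*t), 0]
  [-t*exp(5*t), -t*exp(5*t), exp(5*t)]

Strategy: write B = P · J · P⁻¹ where J is a Jordan canonical form, so e^{tB} = P · e^{tJ} · P⁻¹, and e^{tJ} can be computed block-by-block.

B has Jordan form
J =
  [5, 1, 0]
  [0, 5, 0]
  [0, 0, 5]
(up to reordering of blocks).

Per-block formulas:
  For a 1×1 block at λ = 5: exp(t · [5]) = [e^(5t)].
  For a 2×2 Jordan block J_2(5): exp(t · J_2(5)) = e^(5t)·(I + t·N), where N is the 2×2 nilpotent shift.

After assembling e^{tJ} and conjugating by P, we get:

e^{tB} =
  [t*exp(5*t) + exp(5*t), t*exp(5*t), 0]
  [-t*exp(5*t), -t*exp(5*t) + exp(5*t), 0]
  [-t*exp(5*t), -t*exp(5*t), exp(5*t)]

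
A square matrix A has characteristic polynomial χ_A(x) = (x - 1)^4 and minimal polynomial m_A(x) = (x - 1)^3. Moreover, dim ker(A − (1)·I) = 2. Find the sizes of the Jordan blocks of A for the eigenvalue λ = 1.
Block sizes for λ = 1: [3, 1]

Step 1 — from the characteristic polynomial, algebraic multiplicity of λ = 1 is 4. From dim ker(A − (1)·I) = 2, there are exactly 2 Jordan blocks for λ = 1.
Step 2 — from the minimal polynomial, the factor (x − 1)^3 tells us the largest block for λ = 1 has size 3.
Step 3 — with total size 4, 2 blocks, and largest block 3, the block sizes (in nonincreasing order) are [3, 1].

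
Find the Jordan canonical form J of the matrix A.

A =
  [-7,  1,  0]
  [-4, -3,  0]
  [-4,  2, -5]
J_2(-5) ⊕ J_1(-5)

The characteristic polynomial is
  det(x·I − A) = x^3 + 15*x^2 + 75*x + 125 = (x + 5)^3

Eigenvalues and multiplicities (the geometric multiplicity of λ is n − rank(A − λI), which equals the number of Jordan blocks for λ):
  λ = -5: algebraic multiplicity = 3, geometric multiplicity = 2

Determining the block sizes for each eigenvalue:
  λ = -5: 2 blocks summing to 3 forces exactly one block of size 2 and the rest size 1 → block sizes [2, 1]

Assembling the blocks gives a Jordan form
J =
  [-5,  1,  0]
  [ 0, -5,  0]
  [ 0,  0, -5]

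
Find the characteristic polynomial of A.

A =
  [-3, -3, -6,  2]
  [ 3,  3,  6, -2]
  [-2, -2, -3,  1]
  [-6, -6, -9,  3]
x^4

Expanding det(x·I − A) (e.g. by cofactor expansion or by noting that A is similar to its Jordan form J, which has the same characteristic polynomial as A) gives
  χ_A(x) = x^4
which factors as x^4. The eigenvalues (with algebraic multiplicities) are λ = 0 with multiplicity 4.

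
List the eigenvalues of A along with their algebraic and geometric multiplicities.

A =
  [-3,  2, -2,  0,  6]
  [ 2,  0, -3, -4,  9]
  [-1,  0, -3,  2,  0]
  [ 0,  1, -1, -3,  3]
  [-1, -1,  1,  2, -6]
λ = -3: alg = 5, geom = 3

Step 1 — factor the characteristic polynomial to read off the algebraic multiplicities:
  χ_A(x) = (x + 3)^5

Step 2 — compute geometric multiplicities via the rank-nullity identity g(λ) = n − rank(A − λI):
  rank(A − (-3)·I) = 2, so dim ker(A − (-3)·I) = n − 2 = 3

Summary:
  λ = -3: algebraic multiplicity = 5, geometric multiplicity = 3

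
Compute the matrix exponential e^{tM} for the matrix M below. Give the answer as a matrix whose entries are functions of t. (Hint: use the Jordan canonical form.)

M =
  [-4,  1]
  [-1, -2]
e^{tM} =
  [-t*exp(-3*t) + exp(-3*t), t*exp(-3*t)]
  [-t*exp(-3*t), t*exp(-3*t) + exp(-3*t)]

Strategy: write M = P · J · P⁻¹ where J is a Jordan canonical form, so e^{tM} = P · e^{tJ} · P⁻¹, and e^{tJ} can be computed block-by-block.

M has Jordan form
J =
  [-3,  1]
  [ 0, -3]
(up to reordering of blocks).

Per-block formulas:
  For a 2×2 Jordan block J_2(-3): exp(t · J_2(-3)) = e^(-3t)·(I + t·N), where N is the 2×2 nilpotent shift.

After assembling e^{tJ} and conjugating by P, we get:

e^{tM} =
  [-t*exp(-3*t) + exp(-3*t), t*exp(-3*t)]
  [-t*exp(-3*t), t*exp(-3*t) + exp(-3*t)]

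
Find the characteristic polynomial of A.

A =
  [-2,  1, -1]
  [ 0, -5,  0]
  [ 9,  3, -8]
x^3 + 15*x^2 + 75*x + 125

Expanding det(x·I − A) (e.g. by cofactor expansion or by noting that A is similar to its Jordan form J, which has the same characteristic polynomial as A) gives
  χ_A(x) = x^3 + 15*x^2 + 75*x + 125
which factors as (x + 5)^3. The eigenvalues (with algebraic multiplicities) are λ = -5 with multiplicity 3.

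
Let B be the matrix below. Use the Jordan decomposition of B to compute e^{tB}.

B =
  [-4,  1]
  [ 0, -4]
e^{tB} =
  [exp(-4*t), t*exp(-4*t)]
  [0, exp(-4*t)]

Strategy: write B = P · J · P⁻¹ where J is a Jordan canonical form, so e^{tB} = P · e^{tJ} · P⁻¹, and e^{tJ} can be computed block-by-block.

B has Jordan form
J =
  [-4,  1]
  [ 0, -4]
(up to reordering of blocks).

Per-block formulas:
  For a 2×2 Jordan block J_2(-4): exp(t · J_2(-4)) = e^(-4t)·(I + t·N), where N is the 2×2 nilpotent shift.

After assembling e^{tJ} and conjugating by P, we get:

e^{tB} =
  [exp(-4*t), t*exp(-4*t)]
  [0, exp(-4*t)]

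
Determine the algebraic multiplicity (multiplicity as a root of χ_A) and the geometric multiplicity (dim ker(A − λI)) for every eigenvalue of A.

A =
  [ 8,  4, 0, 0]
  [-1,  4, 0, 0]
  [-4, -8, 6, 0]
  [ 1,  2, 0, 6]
λ = 6: alg = 4, geom = 3

Step 1 — factor the characteristic polynomial to read off the algebraic multiplicities:
  χ_A(x) = (x - 6)^4

Step 2 — compute geometric multiplicities via the rank-nullity identity g(λ) = n − rank(A − λI):
  rank(A − (6)·I) = 1, so dim ker(A − (6)·I) = n − 1 = 3

Summary:
  λ = 6: algebraic multiplicity = 4, geometric multiplicity = 3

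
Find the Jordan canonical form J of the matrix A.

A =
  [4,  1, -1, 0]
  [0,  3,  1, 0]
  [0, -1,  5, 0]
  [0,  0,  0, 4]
J_2(4) ⊕ J_1(4) ⊕ J_1(4)

The characteristic polynomial is
  det(x·I − A) = x^4 - 16*x^3 + 96*x^2 - 256*x + 256 = (x - 4)^4

Eigenvalues and multiplicities (the geometric multiplicity of λ is n − rank(A − λI), which equals the number of Jordan blocks for λ):
  λ = 4: algebraic multiplicity = 4, geometric multiplicity = 3

Determining the block sizes for each eigenvalue:
  λ = 4: 3 blocks summing to 4 forces exactly one block of size 2 and the rest size 1 → block sizes [2, 1, 1]

Assembling the blocks gives a Jordan form
J =
  [4, 1, 0, 0]
  [0, 4, 0, 0]
  [0, 0, 4, 0]
  [0, 0, 0, 4]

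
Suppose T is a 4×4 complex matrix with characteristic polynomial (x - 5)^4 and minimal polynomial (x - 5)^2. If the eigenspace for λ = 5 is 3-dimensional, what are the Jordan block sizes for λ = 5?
Block sizes for λ = 5: [2, 1, 1]

Step 1 — from the characteristic polynomial, algebraic multiplicity of λ = 5 is 4. From dim ker(T − (5)·I) = 3, there are exactly 3 Jordan blocks for λ = 5.
Step 2 — from the minimal polynomial, the factor (x − 5)^2 tells us the largest block for λ = 5 has size 2.
Step 3 — with total size 4, 3 blocks, and largest block 2, the block sizes (in nonincreasing order) are [2, 1, 1].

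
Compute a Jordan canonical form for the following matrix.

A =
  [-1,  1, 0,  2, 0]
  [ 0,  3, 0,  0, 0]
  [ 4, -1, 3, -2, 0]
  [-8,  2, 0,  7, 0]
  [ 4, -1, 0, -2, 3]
J_2(3) ⊕ J_1(3) ⊕ J_1(3) ⊕ J_1(3)

The characteristic polynomial is
  det(x·I − A) = x^5 - 15*x^4 + 90*x^3 - 270*x^2 + 405*x - 243 = (x - 3)^5

Eigenvalues and multiplicities (the geometric multiplicity of λ is n − rank(A − λI), which equals the number of Jordan blocks for λ):
  λ = 3: algebraic multiplicity = 5, geometric multiplicity = 4

Determining the block sizes for each eigenvalue:
  λ = 3: 4 blocks summing to 5 forces exactly one block of size 2 and the rest size 1 → block sizes [2, 1, 1, 1]

Assembling the blocks gives a Jordan form
J =
  [3, 1, 0, 0, 0]
  [0, 3, 0, 0, 0]
  [0, 0, 3, 0, 0]
  [0, 0, 0, 3, 0]
  [0, 0, 0, 0, 3]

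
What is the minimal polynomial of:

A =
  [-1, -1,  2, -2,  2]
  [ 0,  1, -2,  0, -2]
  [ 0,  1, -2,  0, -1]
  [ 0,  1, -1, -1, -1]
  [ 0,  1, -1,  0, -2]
x^2 + 2*x + 1

The characteristic polynomial is χ_A(x) = (x + 1)^5, so the eigenvalues are known. The minimal polynomial is
  m_A(x) = Π_λ (x − λ)^{k_λ}
where k_λ is the size of the *largest* Jordan block for λ (equivalently, the smallest k with (A − λI)^k v = 0 for every generalised eigenvector v of λ).

  λ = -1: largest Jordan block has size 2, contributing (x + 1)^2

So m_A(x) = (x + 1)^2 = x^2 + 2*x + 1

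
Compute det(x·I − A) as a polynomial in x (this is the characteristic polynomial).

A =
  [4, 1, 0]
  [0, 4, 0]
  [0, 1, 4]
x^3 - 12*x^2 + 48*x - 64

Expanding det(x·I − A) (e.g. by cofactor expansion or by noting that A is similar to its Jordan form J, which has the same characteristic polynomial as A) gives
  χ_A(x) = x^3 - 12*x^2 + 48*x - 64
which factors as (x - 4)^3. The eigenvalues (with algebraic multiplicities) are λ = 4 with multiplicity 3.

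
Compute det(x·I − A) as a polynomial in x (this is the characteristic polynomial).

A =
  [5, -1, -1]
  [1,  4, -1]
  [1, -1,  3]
x^3 - 12*x^2 + 48*x - 64

Expanding det(x·I − A) (e.g. by cofactor expansion or by noting that A is similar to its Jordan form J, which has the same characteristic polynomial as A) gives
  χ_A(x) = x^3 - 12*x^2 + 48*x - 64
which factors as (x - 4)^3. The eigenvalues (with algebraic multiplicities) are λ = 4 with multiplicity 3.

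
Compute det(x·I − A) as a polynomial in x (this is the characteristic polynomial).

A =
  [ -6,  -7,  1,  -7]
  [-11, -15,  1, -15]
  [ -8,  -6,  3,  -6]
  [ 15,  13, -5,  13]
x^4 + 5*x^3

Expanding det(x·I − A) (e.g. by cofactor expansion or by noting that A is similar to its Jordan form J, which has the same characteristic polynomial as A) gives
  χ_A(x) = x^4 + 5*x^3
which factors as x^3*(x + 5). The eigenvalues (with algebraic multiplicities) are λ = -5 with multiplicity 1, λ = 0 with multiplicity 3.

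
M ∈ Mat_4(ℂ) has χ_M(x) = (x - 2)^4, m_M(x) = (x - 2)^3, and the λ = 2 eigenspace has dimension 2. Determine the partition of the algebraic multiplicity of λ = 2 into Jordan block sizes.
Block sizes for λ = 2: [3, 1]

Step 1 — from the characteristic polynomial, algebraic multiplicity of λ = 2 is 4. From dim ker(M − (2)·I) = 2, there are exactly 2 Jordan blocks for λ = 2.
Step 2 — from the minimal polynomial, the factor (x − 2)^3 tells us the largest block for λ = 2 has size 3.
Step 3 — with total size 4, 2 blocks, and largest block 3, the block sizes (in nonincreasing order) are [3, 1].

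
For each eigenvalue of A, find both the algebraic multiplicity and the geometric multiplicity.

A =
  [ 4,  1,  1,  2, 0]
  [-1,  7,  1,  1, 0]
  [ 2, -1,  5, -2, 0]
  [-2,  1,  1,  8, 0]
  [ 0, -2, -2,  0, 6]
λ = 6: alg = 5, geom = 3

Step 1 — factor the characteristic polynomial to read off the algebraic multiplicities:
  χ_A(x) = (x - 6)^5

Step 2 — compute geometric multiplicities via the rank-nullity identity g(λ) = n − rank(A − λI):
  rank(A − (6)·I) = 2, so dim ker(A − (6)·I) = n − 2 = 3

Summary:
  λ = 6: algebraic multiplicity = 5, geometric multiplicity = 3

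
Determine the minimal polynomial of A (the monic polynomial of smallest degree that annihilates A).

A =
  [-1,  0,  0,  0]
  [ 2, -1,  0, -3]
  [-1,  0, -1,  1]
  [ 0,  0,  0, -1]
x^2 + 2*x + 1

The characteristic polynomial is χ_A(x) = (x + 1)^4, so the eigenvalues are known. The minimal polynomial is
  m_A(x) = Π_λ (x − λ)^{k_λ}
where k_λ is the size of the *largest* Jordan block for λ (equivalently, the smallest k with (A − λI)^k v = 0 for every generalised eigenvector v of λ).

  λ = -1: largest Jordan block has size 2, contributing (x + 1)^2

So m_A(x) = (x + 1)^2 = x^2 + 2*x + 1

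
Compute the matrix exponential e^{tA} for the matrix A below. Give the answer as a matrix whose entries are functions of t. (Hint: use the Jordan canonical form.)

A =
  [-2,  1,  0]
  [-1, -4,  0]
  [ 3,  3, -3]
e^{tA} =
  [t*exp(-3*t) + exp(-3*t), t*exp(-3*t), 0]
  [-t*exp(-3*t), -t*exp(-3*t) + exp(-3*t), 0]
  [3*t*exp(-3*t), 3*t*exp(-3*t), exp(-3*t)]

Strategy: write A = P · J · P⁻¹ where J is a Jordan canonical form, so e^{tA} = P · e^{tJ} · P⁻¹, and e^{tJ} can be computed block-by-block.

A has Jordan form
J =
  [-3,  1,  0]
  [ 0, -3,  0]
  [ 0,  0, -3]
(up to reordering of blocks).

Per-block formulas:
  For a 2×2 Jordan block J_2(-3): exp(t · J_2(-3)) = e^(-3t)·(I + t·N), where N is the 2×2 nilpotent shift.
  For a 1×1 block at λ = -3: exp(t · [-3]) = [e^(-3t)].

After assembling e^{tJ} and conjugating by P, we get:

e^{tA} =
  [t*exp(-3*t) + exp(-3*t), t*exp(-3*t), 0]
  [-t*exp(-3*t), -t*exp(-3*t) + exp(-3*t), 0]
  [3*t*exp(-3*t), 3*t*exp(-3*t), exp(-3*t)]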